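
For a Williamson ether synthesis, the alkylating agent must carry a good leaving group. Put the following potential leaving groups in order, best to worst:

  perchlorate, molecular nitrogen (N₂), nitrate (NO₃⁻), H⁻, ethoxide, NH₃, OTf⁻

molecular nitrogen (N₂) > OTf⁻ > perchlorate > nitrate (NO₃⁻) > NH₃ > ethoxide > H⁻

molecular nitrogen (N₂): no meaningful conjugate acid; N₂ departs as an exceptionally stable neutral molecule
OTf⁻: pKₐ(CF₃SO₃H (triflic acid)) ≈ -14 — charge spread over three oxygens and a CF₃ group; the premier leaving group in synthesis
perchlorate: pKₐ(HClO₄) ≈ -10 — extremely weak base; rarely used for safety reasons
nitrate (NO₃⁻): pKₐ(HNO₃) ≈ -1.3 — resonance-delocalised over three oxygens
NH₃: pKₐ(NH₄⁺) ≈ 9.2
ethoxide: pKₐ(CH₃CH₂OH) ≈ 16 — strong base; alkoxides do not leave unassisted
H⁻: pKₐ(H₂) ≈ 36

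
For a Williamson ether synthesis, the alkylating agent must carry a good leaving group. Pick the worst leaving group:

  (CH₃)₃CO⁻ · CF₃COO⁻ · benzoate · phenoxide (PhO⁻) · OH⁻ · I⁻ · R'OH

(CH₃)₃CO⁻

I⁻: pKₐ(HI) ≈ -10
R'OH: pKₐ(R'OH₂⁺) ≈ -2.4
CF₃COO⁻: pKₐ(CF₃COOH) ≈ 0.2
benzoate: pKₐ(C₆H₅COOH) ≈ 4.2
phenoxide (PhO⁻): pKₐ(C₆H₅OH (phenol)) ≈ 10
OH⁻: pKₐ(H₂O) ≈ 15.7
(CH₃)₃CO⁻: pKₐ(t-BuOH) ≈ 18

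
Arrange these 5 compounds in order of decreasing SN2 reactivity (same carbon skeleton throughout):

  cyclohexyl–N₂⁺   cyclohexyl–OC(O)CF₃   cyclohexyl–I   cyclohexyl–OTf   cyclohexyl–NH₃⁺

cyclohexyl–N₂⁺ > cyclohexyl–OTf > cyclohexyl–I > cyclohexyl–OC(O)CF₃ > cyclohexyl–NH₃⁺

With the same alkyl group throughout, only the leaving group differentiates the rates.
Rank by basicity of the departing species: weakest base leaves most easily.
cyclohexyl–N₂⁺ loses N₂: no meaningful conjugate acid; N₂ departs as an exceptionally stable neutral molecule
cyclohexyl–OTf loses OTf⁻: pKₐ(CF₃SO₃H (triflic acid)) ≈ -14
cyclohexyl–I loses I⁻: pKₐ(HI) ≈ -10
cyclohexyl–OC(O)CF₃ loses CF₃COO⁻: pKₐ(CF₃COOH) ≈ 0.2
cyclohexyl–NH₃⁺ loses NH₃: pKₐ(NH₄⁺) ≈ 9.2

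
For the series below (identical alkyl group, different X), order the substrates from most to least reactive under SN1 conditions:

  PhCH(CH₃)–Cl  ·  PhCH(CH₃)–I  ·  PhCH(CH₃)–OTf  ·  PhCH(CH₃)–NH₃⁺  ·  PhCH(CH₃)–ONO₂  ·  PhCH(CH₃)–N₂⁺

PhCH(CH₃)–N₂⁺ > PhCH(CH₃)–OTf > PhCH(CH₃)–I > PhCH(CH₃)–Cl > PhCH(CH₃)–ONO₂ > PhCH(CH₃)–NH₃⁺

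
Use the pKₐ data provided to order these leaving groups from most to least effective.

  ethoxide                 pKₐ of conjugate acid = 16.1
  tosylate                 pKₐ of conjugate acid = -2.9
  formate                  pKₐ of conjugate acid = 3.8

Lower conjugate-acid pKₐ ⇒ weaker base ⇒ better leaving group.
Sorting by the given values: tosylate (-2.9), formate (3.8), ethoxide (16.1).

tosylate > formate > ethoxide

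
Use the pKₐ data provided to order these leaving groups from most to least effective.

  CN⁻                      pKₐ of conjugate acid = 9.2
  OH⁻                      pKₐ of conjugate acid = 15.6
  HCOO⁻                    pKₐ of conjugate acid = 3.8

HCOO⁻ > CN⁻ > OH⁻

Lower conjugate-acid pKₐ ⇒ weaker base ⇒ better leaving group.
Sorting by the given values: HCOO⁻ (3.8), CN⁻ (9.2), OH⁻ (15.6).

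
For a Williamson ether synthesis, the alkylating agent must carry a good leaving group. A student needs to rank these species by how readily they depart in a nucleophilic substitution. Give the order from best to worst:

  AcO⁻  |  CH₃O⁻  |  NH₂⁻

Leaving-group ability tracks the stability of the departed species; conjugate-acid pKₐ is the usual yardstick (lower pKₐ → better LG).
AcO⁻: pKₐ(CH₃COOH) ≈ 4.8
CH₃O⁻: pKₐ(CH₃OH) ≈ 15.5 — strong base; alkoxides do not leave unassisted
NH₂⁻: pKₐ(NH₃) ≈ 38

AcO⁻ > CH₃O⁻ > NH₂⁻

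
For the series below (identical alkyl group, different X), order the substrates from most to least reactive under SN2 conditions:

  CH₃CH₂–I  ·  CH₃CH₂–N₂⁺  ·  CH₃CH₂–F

CH₃CH₂–N₂⁺ > CH₃CH₂–I > CH₃CH₂–F

The skeletons are identical, so relative rate is governed entirely by leaving-group ability.
Rank by basicity of the departing species: weakest base leaves most easily.
CH₃CH₂–N₂⁺ loses N₂: no meaningful conjugate acid; N₂ departs as an exceptionally stable neutral molecule
CH₃CH₂–I loses I⁻: pKₐ(HI) ≈ -10
CH₃CH₂–F loses F⁻: pKₐ(HF) ≈ 3.2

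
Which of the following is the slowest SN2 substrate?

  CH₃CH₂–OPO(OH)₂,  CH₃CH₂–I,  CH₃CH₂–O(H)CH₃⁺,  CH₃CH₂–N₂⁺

CH₃CH₂–OPO(OH)₂

Identical carbon frameworks mean the comparison reduces to leaving-group quality.
The more stable X⁻ (or X) is on its own — i.e. the weaker a base it is — the better a leaving group it makes.
CH₃CH₂–N₂⁺ loses N₂: no meaningful conjugate acid; N₂ departs as an exceptionally stable neutral molecule
CH₃CH₂–I loses I⁻: pKₐ(HI) ≈ -10
CH₃CH₂–O(H)CH₃⁺ loses R'OH: pKₐ(R'OH₂⁺) ≈ -2.4
CH₃CH₂–OPO(OH)₂ loses H₂PO₄⁻: pKₐ(H₃PO₄) ≈ 2.1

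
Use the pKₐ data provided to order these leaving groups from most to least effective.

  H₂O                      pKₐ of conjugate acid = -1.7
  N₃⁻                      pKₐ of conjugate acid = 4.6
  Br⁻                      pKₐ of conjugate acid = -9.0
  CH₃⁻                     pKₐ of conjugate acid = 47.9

Lower conjugate-acid pKₐ ⇒ weaker base ⇒ better leaving group.
Sorting by the given values: Br⁻ (-9.0), H₂O (-1.7), N₃⁻ (4.6), CH₃⁻ (47.9).

Br⁻ > H₂O > N₃⁻ > CH₃⁻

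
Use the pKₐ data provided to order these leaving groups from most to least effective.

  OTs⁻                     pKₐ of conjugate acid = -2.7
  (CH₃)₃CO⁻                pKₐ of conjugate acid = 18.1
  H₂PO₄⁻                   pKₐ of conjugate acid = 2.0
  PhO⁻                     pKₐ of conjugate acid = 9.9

Lower conjugate-acid pKₐ ⇒ weaker base ⇒ better leaving group.
Sorting by the given values: OTs⁻ (-2.7), H₂PO₄⁻ (2.0), PhO⁻ (9.9), (CH₃)₃CO⁻ (18.1).

OTs⁻ > H₂PO₄⁻ > PhO⁻ > (CH₃)₃CO⁻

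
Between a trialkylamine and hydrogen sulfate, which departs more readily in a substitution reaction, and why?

hydrogen sulfate

hydrogen sulfate is the better leaving group.
pKₐ(H₂SO₄) ≈ -3 versus pKₐ(R'₃NH⁺) ≈ 10.7: hydrogen sulfate is the much weaker base.
Conjugate base of a strong mineral acid.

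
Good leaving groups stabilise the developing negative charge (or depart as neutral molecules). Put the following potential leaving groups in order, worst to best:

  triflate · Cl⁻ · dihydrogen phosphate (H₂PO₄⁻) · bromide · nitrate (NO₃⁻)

dihydrogen phosphate (H₂PO₄⁻) < nitrate (NO₃⁻) < Cl⁻ < bromide < triflate

triflate: pKₐ(CF₃SO₃H (triflic acid)) ≈ -14
bromide: pKₐ(HBr) ≈ -9 — weak base; good leaving group
Cl⁻: pKₐ(HCl) ≈ -7 — moderately weak base
nitrate (NO₃⁻): pKₐ(HNO₃) ≈ -1.3
dihydrogen phosphate (H₂PO₄⁻): pKₐ(H₃PO₄) ≈ 2.1 — moderate base; biological leaving group after further activation
Reversing gives the worst-to-best order requested.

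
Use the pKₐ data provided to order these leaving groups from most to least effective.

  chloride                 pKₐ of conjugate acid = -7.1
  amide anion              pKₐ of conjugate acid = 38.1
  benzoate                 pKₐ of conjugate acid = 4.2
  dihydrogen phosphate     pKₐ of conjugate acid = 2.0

Lower conjugate-acid pKₐ ⇒ weaker base ⇒ better leaving group.
Sorting by the given values: chloride (-7.1), dihydrogen phosphate (2.0), benzoate (4.2), amide anion (38.1).

chloride > dihydrogen phosphate > benzoate > amide anion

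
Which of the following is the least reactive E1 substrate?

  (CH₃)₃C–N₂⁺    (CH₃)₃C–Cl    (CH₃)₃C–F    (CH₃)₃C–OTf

(CH₃)₃C–F

With the same alkyl group throughout, only the leaving group differentiates the rates.
The more stable X⁻ (or X) is on its own — i.e. the weaker a base it is — the better a leaving group it makes.
(CH₃)₃C–N₂⁺ loses N₂: no meaningful conjugate acid; N₂ departs as an exceptionally stable neutral molecule
(CH₃)₃C–OTf loses OTf⁻: pKₐ(CF₃SO₃H (triflic acid)) ≈ -14
(CH₃)₃C–Cl loses Cl⁻: pKₐ(HCl) ≈ -7
(CH₃)₃C–F loses F⁻: pKₐ(HF) ≈ 3.2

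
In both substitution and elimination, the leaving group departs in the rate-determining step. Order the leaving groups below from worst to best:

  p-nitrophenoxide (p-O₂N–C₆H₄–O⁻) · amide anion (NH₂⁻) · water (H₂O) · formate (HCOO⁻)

amide anion (NH₂⁻) < p-nitrophenoxide (p-O₂N–C₆H₄–O⁻) < formate (HCOO⁻) < water (H₂O)

A good leaving group is a weak base: the lower the pKₐ of its conjugate acid, the more readily it departs.
water (H₂O): pKₐ(H₃O⁺) ≈ -1.7
formate (HCOO⁻): pKₐ(HCOOH) ≈ 3.8
p-nitrophenoxide (p-O₂N–C₆H₄–O⁻): pKₐ(p-nitrophenol) ≈ 7.2
amide anion (NH₂⁻): pKₐ(NH₃) ≈ 38
Reversing gives the worst-to-best order requested.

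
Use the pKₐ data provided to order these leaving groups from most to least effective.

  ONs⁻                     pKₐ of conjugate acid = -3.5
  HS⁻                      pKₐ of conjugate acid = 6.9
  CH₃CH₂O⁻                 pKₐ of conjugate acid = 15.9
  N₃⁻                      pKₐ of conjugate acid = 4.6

Lower conjugate-acid pKₐ ⇒ weaker base ⇒ better leaving group.
Sorting by the given values: ONs⁻ (-3.5), N₃⁻ (4.6), HS⁻ (6.9), CH₃CH₂O⁻ (15.9).

ONs⁻ > N₃⁻ > HS⁻ > CH₃CH₂O⁻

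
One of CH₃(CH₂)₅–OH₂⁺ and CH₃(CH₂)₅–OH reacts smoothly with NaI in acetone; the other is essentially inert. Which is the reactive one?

From CH₃(CH₂)₅–OH the departing group would be OH⁻ (pKₐ(H₂O) ≈ 15.7). Strong base; essentially never leaves without prior activation.
From CH₃(CH₂)₅–OH₂⁺ the leaving group is H₂O (pKₐ(H₃O⁺) ≈ -1.7). Neutral; leaves from a protonated alcohol (R–OH₂⁺).
(In practice CH₃(CH₂)₅–OH₂⁺ is made from CH₃(CH₂)₅–OH by protonation with strong acid, converting the leaving group from hydroxide to neutral water.)

CH₃(CH₂)₅–OH₂⁺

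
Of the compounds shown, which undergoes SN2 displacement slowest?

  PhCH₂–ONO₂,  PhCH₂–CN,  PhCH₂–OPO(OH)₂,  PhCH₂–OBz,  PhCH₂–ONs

With the same alkyl group throughout, only the leaving group differentiates the rates.
The more stable X⁻ (or X) is on its own — i.e. the weaker a base it is — the better a leaving group it makes.
PhCH₂–ONs loses ONs⁻: pKₐ(p-O₂NC₆H₄SO₃H) ≈ -3.5
PhCH₂–ONO₂ loses NO₃⁻: pKₐ(HNO₃) ≈ -1.3
PhCH₂–OPO(OH)₂ loses H₂PO₄⁻: pKₐ(H₃PO₄) ≈ 2.1
PhCH₂–OBz loses PhCOO⁻: pKₐ(C₆H₅COOH) ≈ 4.2
PhCH₂–CN loses CN⁻: pKₐ(HCN) ≈ 9.2

PhCH₂–CN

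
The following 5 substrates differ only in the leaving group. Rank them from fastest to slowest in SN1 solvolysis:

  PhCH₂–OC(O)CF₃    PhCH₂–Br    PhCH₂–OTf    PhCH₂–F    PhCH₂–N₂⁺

The skeletons are identical, so relative rate is governed entirely by leaving-group ability.
A good leaving group is a weak base: the lower the pKₐ of its conjugate acid, the more readily it departs.
PhCH₂–N₂⁺ loses N₂: no meaningful conjugate acid; N₂ departs as an exceptionally stable neutral molecule
PhCH₂–OTf loses OTf⁻: pKₐ(CF₃SO₃H (triflic acid)) ≈ -14
PhCH₂–Br loses Br⁻: pKₐ(HBr) ≈ -9
PhCH₂–OC(O)CF₃ loses CF₃COO⁻: pKₐ(CF₃COOH) ≈ 0.2
PhCH₂–F loses F⁻: pKₐ(HF) ≈ 3.2

PhCH₂–N₂⁺ > PhCH₂–OTf > PhCH₂–Br > PhCH₂–OC(O)CF₃ > PhCH₂–F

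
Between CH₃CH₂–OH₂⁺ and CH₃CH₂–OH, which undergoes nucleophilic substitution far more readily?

From CH₃CH₂–OH the departing group would be OH⁻ (pKₐ(H₂O) ≈ 15.7). Strong base; essentially never leaves without prior activation.
From CH₃CH₂–OH₂⁺ the leaving group is H₂O (pKₐ(H₃O⁺) ≈ -1.7). Neutral; leaves from a protonated alcohol (R–OH₂⁺).
(In practice CH₃CH₂–OH₂⁺ is made from CH₃CH₂–OH by protonation with strong acid, converting the leaving group from hydroxide to neutral water.)

CH₃CH₂–OH₂⁺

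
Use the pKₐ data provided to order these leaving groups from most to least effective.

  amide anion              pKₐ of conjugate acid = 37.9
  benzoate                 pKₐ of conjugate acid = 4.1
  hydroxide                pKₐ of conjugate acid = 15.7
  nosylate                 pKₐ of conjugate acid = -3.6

nosylate > benzoate > hydroxide > amide anion

Lower conjugate-acid pKₐ ⇒ weaker base ⇒ better leaving group.
Sorting by the given values: nosylate (-3.6), benzoate (4.1), hydroxide (15.7), amide anion (37.9).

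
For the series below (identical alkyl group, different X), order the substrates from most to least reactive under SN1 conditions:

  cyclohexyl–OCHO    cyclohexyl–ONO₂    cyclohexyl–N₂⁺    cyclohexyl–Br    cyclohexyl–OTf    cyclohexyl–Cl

With the same alkyl group throughout, only the leaving group differentiates the rates.
Rank by basicity of the departing species: weakest base leaves most easily.
cyclohexyl–N₂⁺ loses N₂: no meaningful conjugate acid; N₂ departs as an exceptionally stable neutral molecule
cyclohexyl–OTf loses OTf⁻: pKₐ(CF₃SO₃H (triflic acid)) ≈ -14
cyclohexyl–Br loses Br⁻: pKₐ(HBr) ≈ -9
cyclohexyl–Cl loses Cl⁻: pKₐ(HCl) ≈ -7
cyclohexyl–ONO₂ loses NO₃⁻: pKₐ(HNO₃) ≈ -1.3
cyclohexyl–OCHO loses HCOO⁻: pKₐ(HCOOH) ≈ 3.8

cyclohexyl–N₂⁺ > cyclohexyl–OTf > cyclohexyl–Br > cyclohexyl–Cl > cyclohexyl–ONO₂ > cyclohexyl–OCHO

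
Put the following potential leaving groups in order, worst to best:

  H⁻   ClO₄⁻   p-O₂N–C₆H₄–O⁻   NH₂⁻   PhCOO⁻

NH₂⁻ < H⁻ < p-O₂N–C₆H₄–O⁻ < PhCOO⁻ < ClO₄⁻

Leaving-group ability tracks the stability of the departed species; conjugate-acid pKₐ is the usual yardstick (lower pKₐ → better LG).
ClO₄⁻: pKₐ(HClO₄) ≈ -10
PhCOO⁻: pKₐ(C₆H₅COOH) ≈ 4.2
p-O₂N–C₆H₄–O⁻: pKₐ(p-nitrophenol) ≈ 7.2
H⁻: pKₐ(H₂) ≈ 36
NH₂⁻: pKₐ(NH₃) ≈ 38
Reversing gives the worst-to-best order requested.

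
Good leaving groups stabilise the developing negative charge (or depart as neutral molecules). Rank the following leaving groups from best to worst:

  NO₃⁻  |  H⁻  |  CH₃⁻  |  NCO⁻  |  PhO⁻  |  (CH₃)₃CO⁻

NO₃⁻ > NCO⁻ > PhO⁻ > (CH₃)₃CO⁻ > H⁻ > CH₃⁻

Leaving-group ability tracks the stability of the departed species; conjugate-acid pKₐ is the usual yardstick (lower pKₐ → better LG).
NO₃⁻: pKₐ(HNO₃) ≈ -1.3 — resonance-delocalised over three oxygens
NCO⁻: pKₐ(HOCN) ≈ 3.5
PhO⁻: pKₐ(C₆H₅OH (phenol)) ≈ 10
(CH₃)₃CO⁻: pKₐ(t-BuOH) ≈ 18 — bulky, strongly basic alkoxide
H⁻: pKₐ(H₂) ≈ 36 — extremely strong base; leaves only in special hydride-transfer contexts
CH₃⁻: pKₐ(CH₄) ≈ 48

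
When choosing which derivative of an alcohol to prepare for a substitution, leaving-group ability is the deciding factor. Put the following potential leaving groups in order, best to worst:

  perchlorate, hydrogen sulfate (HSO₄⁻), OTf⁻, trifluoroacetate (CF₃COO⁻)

OTf⁻: pKₐ(CF₃SO₃H (triflic acid)) ≈ -14
perchlorate: pKₐ(HClO₄) ≈ -10
hydrogen sulfate (HSO₄⁻): pKₐ(H₂SO₄) ≈ -3
trifluoroacetate (CF₃COO⁻): pKₐ(CF₃COOH) ≈ 0.2

OTf⁻ > perchlorate > hydrogen sulfate (HSO₄⁻) > trifluoroacetate (CF₃COO⁻)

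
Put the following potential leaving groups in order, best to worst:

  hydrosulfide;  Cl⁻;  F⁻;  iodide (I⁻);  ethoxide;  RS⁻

iodide (I⁻) > Cl⁻ > F⁻ > hydrosulfide > RS⁻ > ethoxide

Leaving-group ability tracks the stability of the departed species; conjugate-acid pKₐ is the usual yardstick (lower pKₐ → better LG).
iodide (I⁻): pKₐ(HI) ≈ -10
Cl⁻: pKₐ(HCl) ≈ -7
F⁻: pKₐ(HF) ≈ 3.2
hydrosulfide: pKₐ(H₂S) ≈ 7
RS⁻: pKₐ(RSH (a thiol)) ≈ 10.5
ethoxide: pKₐ(CH₃CH₂OH) ≈ 16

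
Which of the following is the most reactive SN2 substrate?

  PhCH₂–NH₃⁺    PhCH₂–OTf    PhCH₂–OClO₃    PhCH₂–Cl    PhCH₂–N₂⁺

Identical carbon frameworks mean the comparison reduces to leaving-group quality.
Rank by basicity of the departing species: weakest base leaves most easily.
PhCH₂–N₂⁺ loses N₂: no meaningful conjugate acid; N₂ departs as an exceptionally stable neutral molecule
PhCH₂–OTf loses OTf⁻: pKₐ(CF₃SO₃H (triflic acid)) ≈ -14
PhCH₂–OClO₃ loses ClO₄⁻: pKₐ(HClO₄) ≈ -10
PhCH₂–Cl loses Cl⁻: pKₐ(HCl) ≈ -7
PhCH₂–NH₃⁺ loses NH₃: pKₐ(NH₄⁺) ≈ 9.2

PhCH₂–N₂⁺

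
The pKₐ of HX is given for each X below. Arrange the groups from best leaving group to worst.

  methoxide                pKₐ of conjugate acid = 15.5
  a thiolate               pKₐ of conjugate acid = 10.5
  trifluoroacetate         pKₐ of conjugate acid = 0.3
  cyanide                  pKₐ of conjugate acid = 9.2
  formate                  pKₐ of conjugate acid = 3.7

Lower conjugate-acid pKₐ ⇒ weaker base ⇒ better leaving group.
Sorting by the given values: trifluoroacetate (0.3), formate (3.7), cyanide (9.2), a thiolate (10.5), methoxide (15.5).

trifluoroacetate > formate > cyanide > a thiolate > methoxide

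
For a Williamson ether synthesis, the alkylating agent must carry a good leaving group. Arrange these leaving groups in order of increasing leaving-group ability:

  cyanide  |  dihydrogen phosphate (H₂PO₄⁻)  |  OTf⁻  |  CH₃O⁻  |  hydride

Leaving-group ability tracks the stability of the departed species; conjugate-acid pKₐ is the usual yardstick (lower pKₐ → better LG).
OTf⁻: pKₐ(CF₃SO₃H (triflic acid)) ≈ -14
dihydrogen phosphate (H₂PO₄⁻): pKₐ(H₃PO₄) ≈ 2.1
cyanide: pKₐ(HCN) ≈ 9.2
CH₃O⁻: pKₐ(CH₃OH) ≈ 15.5 — strong base; alkoxides do not leave unassisted
hydride: pKₐ(H₂) ≈ 36 — extremely strong base; leaves only in special hydride-transfer contexts
The question asks for worst first, so the sequence is read in increasing leaving-group ability.

hydride < CH₃O⁻ < cyanide < dihydrogen phosphate (H₂PO₄⁻) < OTf⁻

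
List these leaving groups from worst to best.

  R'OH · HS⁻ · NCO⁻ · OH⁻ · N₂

A good leaving group is a weak base: the lower the pKₐ of its conjugate acid, the more readily it departs.
N₂: no meaningful conjugate acid; N₂ departs as an exceptionally stable neutral molecule
R'OH: pKₐ(R'OH₂⁺) ≈ -2.4
NCO⁻: pKₐ(HOCN) ≈ 3.5
HS⁻: pKₐ(H₂S) ≈ 7
OH⁻: pKₐ(H₂O) ≈ 15.7
Reversing gives the worst-to-best order requested.

OH⁻ < HS⁻ < NCO⁻ < R'OH < N₂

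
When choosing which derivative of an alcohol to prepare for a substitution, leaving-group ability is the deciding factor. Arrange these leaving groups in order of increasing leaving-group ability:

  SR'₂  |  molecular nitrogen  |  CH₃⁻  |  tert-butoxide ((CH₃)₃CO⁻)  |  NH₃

A good leaving group is a weak base: the lower the pKₐ of its conjugate acid, the more readily it departs.
molecular nitrogen: no meaningful conjugate acid; N₂ departs as an exceptionally stable neutral molecule
SR'₂: pKₐ(R'₂SH⁺) ≈ -7
NH₃: pKₐ(NH₄⁺) ≈ 9.2 — neutral but moderately basic; leaves from R–NH₃⁺
tert-butoxide ((CH₃)₃CO⁻): pKₐ(t-BuOH) ≈ 18 — bulky, strongly basic alkoxide
CH₃⁻: pKₐ(CH₄) ≈ 48
Listed from poorest to best leaving group as asked.

CH₃⁻ < tert-butoxide ((CH₃)₃CO⁻) < NH₃ < SR'₂ < molecular nitrogen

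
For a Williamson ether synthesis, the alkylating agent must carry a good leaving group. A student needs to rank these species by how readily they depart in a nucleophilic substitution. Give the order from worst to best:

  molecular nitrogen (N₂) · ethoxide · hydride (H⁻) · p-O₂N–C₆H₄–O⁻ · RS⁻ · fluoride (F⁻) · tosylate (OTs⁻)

hydride (H⁻) < ethoxide < RS⁻ < p-O₂N–C₆H₄–O⁻ < fluoride (F⁻) < tosylate (OTs⁻) < molecular nitrogen (N₂)

Rank by basicity of the departing species: weakest base leaves most easily.
molecular nitrogen (N₂): no meaningful conjugate acid; N₂ departs as an exceptionally stable neutral molecule
tosylate (OTs⁻): pKₐ(p-CH₃C₆H₄SO₃H (TsOH)) ≈ -2.8
fluoride (F⁻): pKₐ(HF) ≈ 3.2
p-O₂N–C₆H₄–O⁻: pKₐ(p-nitrophenol) ≈ 7.2
RS⁻: pKₐ(RSH (a thiol)) ≈ 10.5
ethoxide: pKₐ(CH₃CH₂OH) ≈ 16
hydride (H⁻): pKₐ(H₂) ≈ 36
Reversing gives the worst-to-best order requested.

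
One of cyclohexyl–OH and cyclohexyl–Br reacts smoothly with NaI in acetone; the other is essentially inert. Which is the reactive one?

cyclohexyl–Br

From cyclohexyl–OH the departing group would be OH⁻ (pKₐ(H₂O) ≈ 15.7). Strong base; essentially never leaves without prior activation.
From cyclohexyl–Br the leaving group is Br⁻ (pKₐ(HBr) ≈ -9). Weak base; good leaving group.
(In practice cyclohexyl–Br is made from cyclohexyl–OH by treatment with PBr₃, replacing the hydroxyl with bromide.)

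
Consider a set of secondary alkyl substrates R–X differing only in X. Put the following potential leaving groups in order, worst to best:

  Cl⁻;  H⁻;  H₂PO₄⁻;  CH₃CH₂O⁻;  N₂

H⁻ < CH₃CH₂O⁻ < H₂PO₄⁻ < Cl⁻ < N₂

Leaving-group ability tracks the stability of the departed species; conjugate-acid pKₐ is the usual yardstick (lower pKₐ → better LG).
N₂: no meaningful conjugate acid; N₂ departs as an exceptionally stable neutral molecule
Cl⁻: pKₐ(HCl) ≈ -7
H₂PO₄⁻: pKₐ(H₃PO₄) ≈ 2.1 — moderate base; biological leaving group after further activation
CH₃CH₂O⁻: pKₐ(CH₃CH₂OH) ≈ 16
H⁻: pKₐ(H₂) ≈ 36
Listed from poorest to best leaving group as asked.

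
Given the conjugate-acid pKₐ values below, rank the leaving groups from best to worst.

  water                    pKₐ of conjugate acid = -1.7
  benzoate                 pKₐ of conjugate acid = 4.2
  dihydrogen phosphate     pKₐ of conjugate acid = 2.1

Lower conjugate-acid pKₐ ⇒ weaker base ⇒ better leaving group.
Sorting by the given values: water (-1.7), dihydrogen phosphate (2.1), benzoate (4.2).

water > dihydrogen phosphate > benzoate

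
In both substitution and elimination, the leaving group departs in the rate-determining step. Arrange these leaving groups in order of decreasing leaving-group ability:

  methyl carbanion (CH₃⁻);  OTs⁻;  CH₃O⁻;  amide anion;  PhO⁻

OTs⁻ > PhO⁻ > CH₃O⁻ > amide anion > methyl carbanion (CH₃⁻)

The more stable X⁻ (or X) is on its own — i.e. the weaker a base it is — the better a leaving group it makes.
OTs⁻: pKₐ(p-CH₃C₆H₄SO₃H (TsOH)) ≈ -2.8 — resonance-delocalised arenesulfonate
PhO⁻: pKₐ(C₆H₅OH (phenol)) ≈ 10 — resonance into the ring helps, but still a poor LG
CH₃O⁻: pKₐ(CH₃OH) ≈ 15.5 — strong base; alkoxides do not leave unassisted
amide anion: pKₐ(NH₃) ≈ 38
methyl carbanion (CH₃⁻): pKₐ(CH₄) ≈ 48 — unstabilised carbanion; the worst conceivable leaving group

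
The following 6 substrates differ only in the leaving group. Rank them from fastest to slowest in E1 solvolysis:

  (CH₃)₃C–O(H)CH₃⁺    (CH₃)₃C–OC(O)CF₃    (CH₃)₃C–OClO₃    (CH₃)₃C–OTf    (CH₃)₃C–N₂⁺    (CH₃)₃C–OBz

Identical carbon frameworks mean the comparison reduces to leaving-group quality.
Leaving-group ability tracks the stability of the departed species; conjugate-acid pKₐ is the usual yardstick (lower pKₐ → better LG).
(CH₃)₃C–N₂⁺ loses N₂: no meaningful conjugate acid; N₂ departs as an exceptionally stable neutral molecule
(CH₃)₃C–OTf loses OTf⁻: pKₐ(CF₃SO₃H (triflic acid)) ≈ -14
(CH₃)₃C–OClO₃ loses ClO₄⁻: pKₐ(HClO₄) ≈ -10
(CH₃)₃C–O(H)CH₃⁺ loses R'OH: pKₐ(R'OH₂⁺) ≈ -2.4
(CH₃)₃C–OC(O)CF₃ loses CF₃COO⁻: pKₐ(CF₃COOH) ≈ 0.2
(CH₃)₃C–OBz loses PhCOO⁻: pKₐ(C₆H₅COOH) ≈ 4.2

(CH₃)₃C–N₂⁺ > (CH₃)₃C–OTf > (CH₃)₃C–OClO₃ > (CH₃)₃C–O(H)CH₃⁺ > (CH₃)₃C–OC(O)CF₃ > (CH₃)₃C–OBz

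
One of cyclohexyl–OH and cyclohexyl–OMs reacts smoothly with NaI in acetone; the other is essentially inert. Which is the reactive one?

cyclohexyl–OMs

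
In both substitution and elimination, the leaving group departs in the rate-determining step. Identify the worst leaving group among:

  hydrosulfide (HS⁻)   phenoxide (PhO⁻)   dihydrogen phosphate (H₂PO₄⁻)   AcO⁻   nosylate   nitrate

phenoxide (PhO⁻)

The more stable X⁻ (or X) is on its own — i.e. the weaker a base it is — the better a leaving group it makes.
nosylate: pKₐ(p-O₂NC₆H₄SO₃H) ≈ -3.5
nitrate: pKₐ(HNO₃) ≈ -1.3
dihydrogen phosphate (H₂PO₄⁻): pKₐ(H₃PO₄) ≈ 2.1
AcO⁻: pKₐ(CH₃COOH) ≈ 4.8
hydrosulfide (HS⁻): pKₐ(H₂S) ≈ 7
phenoxide (PhO⁻): pKₐ(C₆H₅OH (phenol)) ≈ 10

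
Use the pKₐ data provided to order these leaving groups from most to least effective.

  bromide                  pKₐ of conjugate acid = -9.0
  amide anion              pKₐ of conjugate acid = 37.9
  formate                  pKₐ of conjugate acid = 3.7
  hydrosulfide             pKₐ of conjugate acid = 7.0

bromide > formate > hydrosulfide > amide anion

Lower conjugate-acid pKₐ ⇒ weaker base ⇒ better leaving group.
Sorting by the given values: bromide (-9.0), formate (3.7), hydrosulfide (7.0), amide anion (37.9).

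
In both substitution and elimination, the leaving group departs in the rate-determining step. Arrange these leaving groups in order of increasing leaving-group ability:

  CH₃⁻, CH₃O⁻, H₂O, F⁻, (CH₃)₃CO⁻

A good leaving group is a weak base: the lower the pKₐ of its conjugate acid, the more readily it departs.
H₂O: pKₐ(H₃O⁺) ≈ -1.7
F⁻: pKₐ(HF) ≈ 3.2 — small and strongly basic; the poor halide leaving group
CH₃O⁻: pKₐ(CH₃OH) ≈ 15.5
(CH₃)₃CO⁻: pKₐ(t-BuOH) ≈ 18 — bulky, strongly basic alkoxide
CH₃⁻: pKₐ(CH₄) ≈ 48
Listed from poorest to best leaving group as asked.

CH₃⁻ < (CH₃)₃CO⁻ < CH₃O⁻ < F⁻ < H₂O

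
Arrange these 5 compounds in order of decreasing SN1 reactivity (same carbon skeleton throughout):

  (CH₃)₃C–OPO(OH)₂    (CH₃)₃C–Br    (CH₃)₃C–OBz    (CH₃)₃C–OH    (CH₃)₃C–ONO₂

(CH₃)₃C–Br > (CH₃)₃C–ONO₂ > (CH₃)₃C–OPO(OH)₂ > (CH₃)₃C–OBz > (CH₃)₃C–OH

Identical carbon frameworks mean the comparison reduces to leaving-group quality.
The more stable X⁻ (or X) is on its own — i.e. the weaker a base it is — the better a leaving group it makes.
(CH₃)₃C–Br loses Br⁻: pKₐ(HBr) ≈ -9
(CH₃)₃C–ONO₂ loses NO₃⁻: pKₐ(HNO₃) ≈ -1.3
(CH₃)₃C–OPO(OH)₂ loses H₂PO₄⁻: pKₐ(H₃PO₄) ≈ 2.1
(CH₃)₃C–OBz loses PhCOO⁻: pKₐ(C₆H₅COOH) ≈ 4.2
(CH₃)₃C–OH loses OH⁻: pKₐ(H₂O) ≈ 15.7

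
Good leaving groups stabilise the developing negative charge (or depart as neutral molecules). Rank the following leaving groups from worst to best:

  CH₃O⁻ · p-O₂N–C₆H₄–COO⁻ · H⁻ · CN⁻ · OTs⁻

OTs⁻: pKₐ(p-CH₃C₆H₄SO₃H (TsOH)) ≈ -2.8
p-O₂N–C₆H₄–COO⁻: pKₐ(p-nitrobenzoic acid) ≈ 3.4
CN⁻: pKₐ(HCN) ≈ 9.2
CH₃O⁻: pKₐ(CH₃OH) ≈ 15.5 — strong base; alkoxides do not leave unassisted
H⁻: pKₐ(H₂) ≈ 36
Listed from poorest to best leaving group as asked.

H⁻ < CH₃O⁻ < CN⁻ < p-O₂N–C₆H₄–COO⁻ < OTs⁻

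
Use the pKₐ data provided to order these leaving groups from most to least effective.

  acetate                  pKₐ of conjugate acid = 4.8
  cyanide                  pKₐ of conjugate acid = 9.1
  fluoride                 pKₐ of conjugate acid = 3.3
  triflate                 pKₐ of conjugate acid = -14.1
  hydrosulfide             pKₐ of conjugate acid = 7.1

triflate > fluoride > acetate > hydrosulfide > cyanide

Lower conjugate-acid pKₐ ⇒ weaker base ⇒ better leaving group.
Sorting by the given values: triflate (-14.1), fluoride (3.3), acetate (4.8), hydrosulfide (7.1), cyanide (9.1).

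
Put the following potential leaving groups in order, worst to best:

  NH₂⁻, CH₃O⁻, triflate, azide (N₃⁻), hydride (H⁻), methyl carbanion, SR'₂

methyl carbanion < NH₂⁻ < hydride (H⁻) < CH₃O⁻ < azide (N₃⁻) < SR'₂ < triflate

triflate: pKₐ(CF₃SO₃H (triflic acid)) ≈ -14
SR'₂: pKₐ(R'₂SH⁺) ≈ -7 — neutral; leaves from a sulfonium salt (R–SR'₂⁺)
azide (N₃⁻): pKₐ(HN₃) ≈ 4.7 — linear, resonance-stabilised
CH₃O⁻: pKₐ(CH₃OH) ≈ 15.5
hydride (H⁻): pKₐ(H₂) ≈ 36 — extremely strong base; leaves only in special hydride-transfer contexts
NH₂⁻: pKₐ(NH₃) ≈ 38 — extremely strong base; never a leaving group
methyl carbanion: pKₐ(CH₄) ≈ 48 — unstabilised carbanion; the worst conceivable leaving group
Reversing gives the worst-to-best order requested.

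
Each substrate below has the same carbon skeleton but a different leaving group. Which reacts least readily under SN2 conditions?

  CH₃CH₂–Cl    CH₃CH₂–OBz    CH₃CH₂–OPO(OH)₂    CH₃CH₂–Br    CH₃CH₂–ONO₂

CH₃CH₂–OBz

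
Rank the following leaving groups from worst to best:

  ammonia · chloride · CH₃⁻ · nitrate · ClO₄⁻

CH₃⁻ < ammonia < nitrate < chloride < ClO₄⁻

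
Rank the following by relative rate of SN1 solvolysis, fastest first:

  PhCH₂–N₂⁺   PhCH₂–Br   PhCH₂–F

The skeletons are identical, so relative rate is governed entirely by leaving-group ability.
Rank by basicity of the departing species: weakest base leaves most easily.
PhCH₂–N₂⁺ loses N₂: no meaningful conjugate acid; N₂ departs as an exceptionally stable neutral molecule
PhCH₂–Br loses Br⁻: pKₐ(HBr) ≈ -9
PhCH₂–F loses F⁻: pKₐ(HF) ≈ 3.2

PhCH₂–N₂⁺ > PhCH₂–Br > PhCH₂–F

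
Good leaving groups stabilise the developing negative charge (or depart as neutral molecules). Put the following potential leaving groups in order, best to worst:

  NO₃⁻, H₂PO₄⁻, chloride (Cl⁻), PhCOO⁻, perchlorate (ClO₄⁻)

perchlorate (ClO₄⁻) > chloride (Cl⁻) > NO₃⁻ > H₂PO₄⁻ > PhCOO⁻

A good leaving group is a weak base: the lower the pKₐ of its conjugate acid, the more readily it departs.
perchlorate (ClO₄⁻): pKₐ(HClO₄) ≈ -10
chloride (Cl⁻): pKₐ(HCl) ≈ -7
NO₃⁻: pKₐ(HNO₃) ≈ -1.3
H₂PO₄⁻: pKₐ(H₃PO₄) ≈ 2.1
PhCOO⁻: pKₐ(C₆H₅COOH) ≈ 4.2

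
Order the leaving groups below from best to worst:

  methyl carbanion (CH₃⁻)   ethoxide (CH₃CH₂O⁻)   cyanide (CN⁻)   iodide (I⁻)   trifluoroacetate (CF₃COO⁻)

iodide (I⁻) > trifluoroacetate (CF₃COO⁻) > cyanide (CN⁻) > ethoxide (CH₃CH₂O⁻) > methyl carbanion (CH₃⁻)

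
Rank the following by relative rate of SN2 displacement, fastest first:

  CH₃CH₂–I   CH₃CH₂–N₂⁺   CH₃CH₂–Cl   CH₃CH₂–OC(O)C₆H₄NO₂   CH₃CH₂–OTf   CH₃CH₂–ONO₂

Identical carbon frameworks mean the comparison reduces to leaving-group quality.
The more stable X⁻ (or X) is on its own — i.e. the weaker a base it is — the better a leaving group it makes.
CH₃CH₂–N₂⁺ loses N₂: no meaningful conjugate acid; N₂ departs as an exceptionally stable neutral molecule
CH₃CH₂–OTf loses OTf⁻: pKₐ(CF₃SO₃H (triflic acid)) ≈ -14
CH₃CH₂–I loses I⁻: pKₐ(HI) ≈ -10
CH₃CH₂–Cl loses Cl⁻: pKₐ(HCl) ≈ -7
CH₃CH₂–ONO₂ loses NO₃⁻: pKₐ(HNO₃) ≈ -1.3
CH₃CH₂–OC(O)C₆H₄NO₂ loses p-O₂N–C₆H₄–COO⁻: pKₐ(p-nitrobenzoic acid) ≈ 3.4

CH₃CH₂–N₂⁺ > CH₃CH₂–OTf > CH₃CH₂–I > CH₃CH₂–Cl > CH₃CH₂–ONO₂ > CH₃CH₂–OC(O)C₆H₄NO₂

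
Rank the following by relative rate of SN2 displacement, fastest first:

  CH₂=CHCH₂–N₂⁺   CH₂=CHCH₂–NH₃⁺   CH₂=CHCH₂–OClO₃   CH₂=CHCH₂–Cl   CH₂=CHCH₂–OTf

CH₂=CHCH₂–N₂⁺ > CH₂=CHCH₂–OTf > CH₂=CHCH₂–OClO₃ > CH₂=CHCH₂–Cl > CH₂=CHCH₂–NH₃⁺

Identical carbon frameworks mean the comparison reduces to leaving-group quality.
Rank by basicity of the departing species: weakest base leaves most easily.
CH₂=CHCH₂–N₂⁺ loses N₂: no meaningful conjugate acid; N₂ departs as an exceptionally stable neutral molecule
CH₂=CHCH₂–OTf loses OTf⁻: pKₐ(CF₃SO₃H (triflic acid)) ≈ -14
CH₂=CHCH₂–OClO₃ loses ClO₄⁻: pKₐ(HClO₄) ≈ -10
CH₂=CHCH₂–Cl loses Cl⁻: pKₐ(HCl) ≈ -7
CH₂=CHCH₂–NH₃⁺ loses NH₃: pKₐ(NH₄⁺) ≈ 9.2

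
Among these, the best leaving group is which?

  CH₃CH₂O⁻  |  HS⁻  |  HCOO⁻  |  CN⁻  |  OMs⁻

OMs⁻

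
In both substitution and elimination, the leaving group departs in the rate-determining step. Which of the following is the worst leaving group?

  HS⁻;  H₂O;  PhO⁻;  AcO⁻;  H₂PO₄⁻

The more stable X⁻ (or X) is on its own — i.e. the weaker a base it is — the better a leaving group it makes.
H₂O: pKₐ(H₃O⁺) ≈ -1.7
H₂PO₄⁻: pKₐ(H₃PO₄) ≈ 2.1
AcO⁻: pKₐ(CH₃COOH) ≈ 4.8
HS⁻: pKₐ(H₂S) ≈ 7
PhO⁻: pKₐ(C₆H₅OH (phenol)) ≈ 10

PhO⁻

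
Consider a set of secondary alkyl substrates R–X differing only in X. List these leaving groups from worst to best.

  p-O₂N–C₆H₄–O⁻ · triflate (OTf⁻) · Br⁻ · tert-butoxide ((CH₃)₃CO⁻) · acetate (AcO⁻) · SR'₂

tert-butoxide ((CH₃)₃CO⁻) < p-O₂N–C₆H₄–O⁻ < acetate (AcO⁻) < SR'₂ < Br⁻ < triflate (OTf⁻)

Leaving-group ability tracks the stability of the departed species; conjugate-acid pKₐ is the usual yardstick (lower pKₐ → better LG).
triflate (OTf⁻): pKₐ(CF₃SO₃H (triflic acid)) ≈ -14 — charge spread over three oxygens and a CF₃ group; the premier leaving group in synthesis
Br⁻: pKₐ(HBr) ≈ -9 — weak base; good leaving group
SR'₂: pKₐ(R'₂SH⁺) ≈ -7 — neutral; leaves from a sulfonium salt (R–SR'₂⁺)
acetate (AcO⁻): pKₐ(CH₃COOH) ≈ 4.8 — resonance-stabilised but still a weak base
p-O₂N–C₆H₄–O⁻: pKₐ(p-nitrophenol) ≈ 7.2 — nitro group delocalises the charge; the classic chromogenic LG
tert-butoxide ((CH₃)₃CO⁻): pKₐ(t-BuOH) ≈ 18 — bulky, strongly basic alkoxide
Listed from poorest to best leaving group as asked.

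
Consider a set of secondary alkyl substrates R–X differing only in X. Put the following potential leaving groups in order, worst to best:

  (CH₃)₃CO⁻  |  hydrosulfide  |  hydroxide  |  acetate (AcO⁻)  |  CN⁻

Rank by basicity of the departing species: weakest base leaves most easily.
acetate (AcO⁻): pKₐ(CH₃COOH) ≈ 4.8
hydrosulfide: pKₐ(H₂S) ≈ 7 — larger and more polarisable than the oxygen analogue
CN⁻: pKₐ(HCN) ≈ 9.2 — sp carbon stabilises the charge somewhat, but still a poor LG
hydroxide: pKₐ(H₂O) ≈ 15.7 — strong base; essentially never leaves without prior activation
(CH₃)₃CO⁻: pKₐ(t-BuOH) ≈ 18 — bulky, strongly basic alkoxide
Listed from poorest to best leaving group as asked.

(CH₃)₃CO⁻ < hydroxide < CN⁻ < hydrosulfide < acetate (AcO⁻)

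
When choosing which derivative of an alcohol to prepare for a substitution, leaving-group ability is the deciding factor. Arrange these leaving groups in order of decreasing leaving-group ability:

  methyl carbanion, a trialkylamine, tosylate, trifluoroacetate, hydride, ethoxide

The more stable X⁻ (or X) is on its own — i.e. the weaker a base it is — the better a leaving group it makes.
tosylate: pKₐ(p-CH₃C₆H₄SO₃H (TsOH)) ≈ -2.8
trifluoroacetate: pKₐ(CF₃COOH) ≈ 0.2
a trialkylamine: pKₐ(R'₃NH⁺) ≈ 10.7
ethoxide: pKₐ(CH₃CH₂OH) ≈ 16
hydride: pKₐ(H₂) ≈ 36
methyl carbanion: pKₐ(CH₄) ≈ 48

tosylate > trifluoroacetate > a trialkylamine > ethoxide > hydride > methyl carbanion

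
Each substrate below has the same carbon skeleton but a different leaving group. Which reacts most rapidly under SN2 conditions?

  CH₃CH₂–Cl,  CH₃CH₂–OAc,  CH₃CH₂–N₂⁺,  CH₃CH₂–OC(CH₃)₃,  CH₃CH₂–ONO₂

CH₃CH₂–N₂⁺

Identical carbon frameworks mean the comparison reduces to leaving-group quality.
A good leaving group is a weak base: the lower the pKₐ of its conjugate acid, the more readily it departs.
CH₃CH₂–N₂⁺ loses N₂: no meaningful conjugate acid; N₂ departs as an exceptionally stable neutral molecule
CH₃CH₂–Cl loses Cl⁻: pKₐ(HCl) ≈ -7
CH₃CH₂–ONO₂ loses NO₃⁻: pKₐ(HNO₃) ≈ -1.3
CH₃CH₂–OAc loses AcO⁻: pKₐ(CH₃COOH) ≈ 4.8
CH₃CH₂–OC(CH₃)₃ loses (CH₃)₃CO⁻: pKₐ(t-BuOH) ≈ 18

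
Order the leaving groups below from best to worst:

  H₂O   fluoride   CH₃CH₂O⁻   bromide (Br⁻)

bromide (Br⁻) > H₂O > fluoride > CH₃CH₂O⁻

A good leaving group is a weak base: the lower the pKₐ of its conjugate acid, the more readily it departs.
bromide (Br⁻): pKₐ(HBr) ≈ -9
H₂O: pKₐ(H₃O⁺) ≈ -1.7
fluoride: pKₐ(HF) ≈ 3.2
CH₃CH₂O⁻: pKₐ(CH₃CH₂OH) ≈ 16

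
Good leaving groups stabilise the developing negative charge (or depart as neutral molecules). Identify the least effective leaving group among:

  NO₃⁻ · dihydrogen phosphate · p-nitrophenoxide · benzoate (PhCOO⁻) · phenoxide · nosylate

phenoxide

Rank by basicity of the departing species: weakest base leaves most easily.
nosylate: pKₐ(p-O₂NC₆H₄SO₃H) ≈ -3.5
NO₃⁻: pKₐ(HNO₃) ≈ -1.3
dihydrogen phosphate: pKₐ(H₃PO₄) ≈ 2.1
benzoate (PhCOO⁻): pKₐ(C₆H₅COOH) ≈ 4.2
p-nitrophenoxide: pKₐ(p-nitrophenol) ≈ 7.2
phenoxide: pKₐ(C₆H₅OH (phenol)) ≈ 10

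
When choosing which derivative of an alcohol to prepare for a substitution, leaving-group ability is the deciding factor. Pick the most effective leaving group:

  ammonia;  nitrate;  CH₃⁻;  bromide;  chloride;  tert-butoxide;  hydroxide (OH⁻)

bromide

bromide: pKₐ(HBr) ≈ -9
chloride: pKₐ(HCl) ≈ -7
nitrate: pKₐ(HNO₃) ≈ -1.3
ammonia: pKₐ(NH₄⁺) ≈ 9.2
hydroxide (OH⁻): pKₐ(H₂O) ≈ 15.7
tert-butoxide: pKₐ(t-BuOH) ≈ 18
CH₃⁻: pKₐ(CH₄) ≈ 48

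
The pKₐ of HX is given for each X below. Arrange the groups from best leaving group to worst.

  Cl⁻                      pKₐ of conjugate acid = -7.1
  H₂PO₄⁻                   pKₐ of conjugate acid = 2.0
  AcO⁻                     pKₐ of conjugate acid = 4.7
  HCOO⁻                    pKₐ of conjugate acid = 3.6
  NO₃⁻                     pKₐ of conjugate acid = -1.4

Lower conjugate-acid pKₐ ⇒ weaker base ⇒ better leaving group.
Sorting by the given values: Cl⁻ (-7.1), NO₃⁻ (-1.4), H₂PO₄⁻ (2.0), HCOO⁻ (3.6), AcO⁻ (4.7).

Cl⁻ > NO₃⁻ > H₂PO₄⁻ > HCOO⁻ > AcO⁻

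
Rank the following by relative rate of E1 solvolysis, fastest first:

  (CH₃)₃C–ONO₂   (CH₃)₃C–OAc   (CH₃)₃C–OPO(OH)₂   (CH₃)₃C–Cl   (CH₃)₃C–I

(CH₃)₃C–I > (CH₃)₃C–Cl > (CH₃)₃C–ONO₂ > (CH₃)₃C–OPO(OH)₂ > (CH₃)₃C–OAc

With the same alkyl group throughout, only the leaving group differentiates the rates.
The more stable X⁻ (or X) is on its own — i.e. the weaker a base it is — the better a leaving group it makes.
(CH₃)₃C–I loses I⁻: pKₐ(HI) ≈ -10
(CH₃)₃C–Cl loses Cl⁻: pKₐ(HCl) ≈ -7
(CH₃)₃C–ONO₂ loses NO₃⁻: pKₐ(HNO₃) ≈ -1.3
(CH₃)₃C–OPO(OH)₂ loses H₂PO₄⁻: pKₐ(H₃PO₄) ≈ 2.1
(CH₃)₃C–OAc loses AcO⁻: pKₐ(CH₃COOH) ≈ 4.8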